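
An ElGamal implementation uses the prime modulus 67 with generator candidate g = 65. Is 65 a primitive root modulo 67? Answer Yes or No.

φ(67) = 67 − 1 = 66 = 2 · 3 · 11.
An element g generates (Z/67Z)^× iff g^(66/q) ≢ 1 (mod 67) for each prime q ∈ {2, 3, 11}.
65^33 ≡ 1 (mod 67)  [q = 2: ≡ 1 ✗]
65^22 ≡ 37 (mod 67)  [q = 3: ≢ 1 ✓]
65^6 ≡ 64 (mod 67)  [q = 11: ≢ 1 ✓]
The check at q = 2 fails, so 65 generates a proper subgroup.

No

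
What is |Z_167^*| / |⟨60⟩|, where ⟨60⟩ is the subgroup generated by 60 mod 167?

ord(60) | φ(167) = 167 − 1 = 166 = 2 · 83.
Divisors of 166: 1, 2, 83, 166.
Compute 60^d (mod 167) for the divisors d until we hit 1:
60^1 ≡ 60
60^2 ≡ 93
60^83 ≡ 166
60^166 ≡ 1
Thus |⟨60⟩| = ord(60) = 166.
[(Z/167Z)^× : ⟨60⟩] = 166/166 = 1.

1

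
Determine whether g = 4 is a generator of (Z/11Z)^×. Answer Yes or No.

φ(11) = 11 − 1 = 10 = 2 · 5.
4 is a primitive root mod 11 iff 4^(φ(11)/q) ≢ 1 for every prime q | φ(11), i.e. q ∈ {2, 5}.
4^5 ≡ 1 (mod 11)  [q = 2: ≡ 1 ✗]
4^2 ≡ 5 (mod 11)  [q = 5: ≢ 1 ✓]
4^5 ≡ 1 shows ord(4) | 5, strictly less than φ(11); not a primitive root.

No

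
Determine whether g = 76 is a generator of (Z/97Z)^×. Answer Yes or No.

φ(97) = 97 − 1 = 96 = 2^5 · 3.
76 is a primitive root mod 97 iff 76^(φ(97)/q) ≢ 1 for every prime q | φ(97), i.e. q ∈ {2, 3}.
76^48 ≡ 96 (mod 97)  [q = 2: ≢ 1 ✓]
76^32 ≡ 61 (mod 97)  [q = 3: ≢ 1 ✓]
None equal 1, so ord_97(76) = 96: 76 is a primitive root.

Yes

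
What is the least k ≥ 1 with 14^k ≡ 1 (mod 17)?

16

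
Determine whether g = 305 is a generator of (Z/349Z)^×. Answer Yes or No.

Yes

φ(349) = 349 − 1 = 348 = 2^2 · 3 · 29.
305 is a primitive root mod 349 iff 305^(φ(349)/q) ≢ 1 for every prime q | φ(349), i.e. q ∈ {2, 3, 29}.
305^174 ≡ 348 (mod 349)  [q = 2: ≢ 1 ✓]
305^116 ≡ 122 (mod 349)  [q = 3: ≢ 1 ✓]
305^12 ≡ 67 (mod 349)  [q = 29: ≢ 1 ✓]
All checks pass, so 305 has order 348 and is a primitive root modulo 349.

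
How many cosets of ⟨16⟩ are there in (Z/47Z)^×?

2

The order of 16 must divide φ(47) = 47 − 1 = 46 = 2 · 23.
Divisors of 46: 1, 2, 23, 46.
Evaluate successive powers at the divisors of 46:
16^1 ≡ 16 (mod 47)
16^2 ≡ 21 (mod 47)
16^23 ≡ 1 (mod 47) ✓
The order of 16 is 23, so the subgroup it generates has 23 elements.
[(Z/47Z)^× : ⟨16⟩] = 46/23 = 2.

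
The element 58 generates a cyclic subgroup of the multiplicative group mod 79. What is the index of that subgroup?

3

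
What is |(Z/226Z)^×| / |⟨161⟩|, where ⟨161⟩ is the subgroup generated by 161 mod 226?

7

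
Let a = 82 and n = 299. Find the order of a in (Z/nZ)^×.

66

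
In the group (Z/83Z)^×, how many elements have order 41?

40

φ(83) = 83 − 1 = 82 = 2 · 41.
Since (Z/83Z)^× is cyclic of order 82, the number of elements of order d is φ(d) when d | 82 and 0 otherwise.
41 | 82, and φ(41) = 41 − 1 = 40.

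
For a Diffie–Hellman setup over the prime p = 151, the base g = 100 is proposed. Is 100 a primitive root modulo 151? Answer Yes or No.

No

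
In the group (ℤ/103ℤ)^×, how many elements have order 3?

2

φ(103) = 103 − 1 = 102 = 2 · 3 · 17.
(Z/103Z)^× is cyclic (|G| = 102); a cyclic group of order m has exactly φ(d) elements of each order d | m, and none otherwise.
3 | 102, and φ(3) = 3 − 1 = 2.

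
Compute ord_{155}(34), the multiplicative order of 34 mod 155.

ord(34) | φ(155) = φ(5·31) = (5−1)·(31−1) = 4·30 = 120 = 2^3 · 3 · 5.
Divisors of 120: 1, 2, 3, 4, 5, 6, 8, 10, 12, 15, 20, 24, 30, 40, 60, 120.
Compute 34^d (mod 155) for the divisors d until we hit 1:
34^1 ≡ 34 (mod 155)
34^2 ≡ 71 (mod 155)
34^3 ≡ 89 (mod 155)
34^4 ≡ 81 (mod 155)
34^5 ≡ 119 (mod 155)
34^6 ≡ 16 (mod 155)
34^8 ≡ 51 (mod 155)
34^10 ≡ 56 (mod 155)
34^12 ≡ 101 (mod 155)
34^15 ≡ 154 (mod 155)
34^20 ≡ 36 (mod 155)
34^24 ≡ 126 (mod 155)
34^30 ≡ 1 (mod 155) ✓
Therefore the multiplicative order of 34 modulo 155 is 30.

30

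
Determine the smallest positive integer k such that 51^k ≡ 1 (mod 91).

ord(51) | φ(91) = φ(7·13) = (7−1)·(13−1) = 6·12 = 72 = 2^3 · 3^2.
Divisors of 72: 1, 2, 3, 4, 6, 8, 9, 12, 18, 24, 36, 72.
Evaluate successive powers at the divisors of 72:
51^1 ≡ 51
51^2 ≡ 53
51^3 ≡ 64
51^4 ≡ 79
51^6 ≡ 1
So ord_91(51) = 6.

6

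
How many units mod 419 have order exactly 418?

φ(419) = 419 − 1 = 418 = 2 · 11 · 19.
In a cyclic group of order 418, there are φ(d) elements of order d for each divisor d of 418, and zero for non-divisors.
418 = 2 · 11 · 19 divides 418, and φ(418) = 180.

180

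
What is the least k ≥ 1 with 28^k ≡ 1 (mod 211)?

70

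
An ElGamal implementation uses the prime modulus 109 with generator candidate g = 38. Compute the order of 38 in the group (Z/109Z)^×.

9

The order of 38 must divide φ(109) = 109 − 1 = 108 = 2^2 · 3^3.
Divisors of 108: 1, 2, 3, 4, 6, 9, 12, 18, 27, 36, 54, 108.
Evaluate successive powers at the divisors of 108:
38^1 ≡ 38 (mod 109)
38^2 ≡ 27 (mod 109)
38^3 ≡ 45 (mod 109)
38^4 ≡ 75 (mod 109)
38^6 ≡ 63 (mod 109)
38^9 ≡ 1 (mod 109) ✓
Hence ord(38) = 9.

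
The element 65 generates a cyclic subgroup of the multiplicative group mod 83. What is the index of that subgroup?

2

ord(65) | φ(83) = 83 − 1 = 82 = 2 · 41.
Divisors of 82: 1, 2, 41, 82.
Check 65^d mod 83 for each divisor in increasing order:
65^1 ≡ 65 (mod 83)
65^2 ≡ 75 (mod 83)
65^41 ≡ 1 (mod 83) ✓
Thus |⟨65⟩| = ord(65) = 41.
[(Z/83Z)^× : ⟨65⟩] = 82/41 = 2.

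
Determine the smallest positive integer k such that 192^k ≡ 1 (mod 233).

232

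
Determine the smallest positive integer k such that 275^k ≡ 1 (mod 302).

By Lagrange's theorem, ord_302(275) divides φ(302) = φ(2)·φ(151) = 1·150 = 150 = 2 · 3 · 5^2.
Divisors of 150: 1, 2, 3, 5, 6, 10, 15, 25, 30, 50, 75, 150.
Check 275^d mod 302 for each divisor in increasing order:
275^1 ≡ 275 (mod 302)
275^2 ≡ 125 (mod 302)
275^3 ≡ 249 (mod 302)
275^5 ≡ 19 (mod 302)
275^6 ≡ 91 (mod 302)
275^10 ≡ 59 (mod 302)
275^15 ≡ 215 (mod 302)
275^25 ≡ 1 (mod 302) ✓
So ord_302(275) = 25.

25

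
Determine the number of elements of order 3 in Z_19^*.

φ(19) = 19 − 1 = 18 = 2 · 3^2.
(Z/19Z)^× is cyclic (|G| = 18); a cyclic group of order m has exactly φ(d) elements of each order d | m, and none otherwise.
3 | 18, and φ(3) = 3 − 1 = 2.

2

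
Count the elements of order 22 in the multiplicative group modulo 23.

10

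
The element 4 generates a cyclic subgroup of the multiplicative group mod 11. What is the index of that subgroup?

2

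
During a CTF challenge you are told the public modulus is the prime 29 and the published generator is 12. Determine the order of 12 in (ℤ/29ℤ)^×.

4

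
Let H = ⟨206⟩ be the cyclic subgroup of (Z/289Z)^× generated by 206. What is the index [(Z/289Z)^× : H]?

2

ord(206) | φ(289) = φ(17^2) = 17·(17−1) = 272 = 2^4 · 17.
Divisors of 272: 1, 2, 4, 8, 16, 17, 34, 68, 136, 272.
Evaluate successive powers at the divisors of 272:
206^1 ≡ 206
206^2 ≡ 242
206^4 ≡ 186
206^8 ≡ 205
206^16 ≡ 120
206^17 ≡ 155
206^34 ≡ 38
206^68 ≡ 288
206^136 ≡ 1
So ord_289(206) = 136, hence |⟨206⟩| = 136.
[(Z/289Z)^× : ⟨206⟩] = 272/136 = 2.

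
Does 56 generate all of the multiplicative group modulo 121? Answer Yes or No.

No

φ(121) = φ(11^2) = 11·(11−1) = 110 = 2 · 5 · 11.
56 is a primitive root mod 121 iff 56^(φ(121)/q) ≢ 1 for every prime q | φ(121), i.e. q ∈ {2, 5, 11}.
56^55 ≡ 1 (mod 121)  [q = 2: ≡ 1 ✗]
56^22 ≡ 1 (mod 121)  [q = 5: ≡ 1 ✗]
56^10 ≡ 67 (mod 121)  [q = 11: ≢ 1 ✓]
The check at q = 2 fails, so 56 generates a proper subgroup.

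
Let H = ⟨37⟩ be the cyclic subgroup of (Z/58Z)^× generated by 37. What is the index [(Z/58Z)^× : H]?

Since 37 ∈ (Z/58Z)^×, its order divides φ(58) = φ(2)·φ(29) = 1·28 = 28 = 2^2 · 7.
Divisors of 28: 1, 2, 4, 7, 14, 28.
Compute 37^d (mod 58) for the divisors d until we hit 1:
37^1 ≡ 37 (mod 58)
37^2 ≡ 35 (mod 58)
37^4 ≡ 7 (mod 58)
37^7 ≡ 17 (mod 58)
37^14 ≡ 57 (mod 58)
37^28 ≡ 1 (mod 58) ✓
The order of 37 is 28, so the subgroup it generates has 28 elements.
The index is φ(58) / ord(37) = 28 / 28 = 1.

1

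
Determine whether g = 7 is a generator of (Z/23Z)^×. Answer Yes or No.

φ(23) = 23 − 1 = 22 = 2 · 11.
It suffices to check that the order of 7 is not a proper divisor of 22: compute 7^(22/q) for q ∈ {2, 11}.
7^11 ≡ 22 (mod 23)  [q = 2: ≢ 1 ✓]
7^2 ≡ 3 (mod 23)  [q = 11: ≢ 1 ✓]
All checks pass, so 7 has order 22 and is a primitive root modulo 23.

Yes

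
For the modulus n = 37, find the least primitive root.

2

φ(37) = 37 − 1 = 36 = 2^2 · 3^2.
g is a primitive root iff g^(36/q) ≢ 1 (mod 37) for each prime q ∈ {2, 3}.
g = 2: 2^18 ≡ 36; 2^12 ≡ 26 — none is 1, so 2 is a primitive root.
The smallest primitive root modulo 37 is 2.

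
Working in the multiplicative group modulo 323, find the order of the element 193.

ord(193) | φ(323) = φ(17·19) = (17−1)·(19−1) = 16·18 = 288 = 2^5 · 3^2.
Divisors of 288: 1, 2, 3, 4, 6, 8, 9, 12, 16, 18, 24, 32, 36, 48, 72, 96, 144, 288.
Check 193^d mod 323 for each divisor in increasing order:
193^1 ≡ 193 (mod 323)
193^2 ≡ 104 (mod 323)
193^3 ≡ 46 (mod 323)
193^4 ≡ 157 (mod 323)
193^6 ≡ 178 (mod 323)
193^8 ≡ 101 (mod 323)
193^9 ≡ 113 (mod 323)
193^12 ≡ 30 (mod 323)
193^16 ≡ 188 (mod 323)
193^18 ≡ 172 (mod 323)
193^24 ≡ 254 (mod 323)
193^32 ≡ 137 (mod 323)
193^36 ≡ 191 (mod 323)
193^48 ≡ 239 (mod 323)
193^72 ≡ 305 (mod 323)
193^96 ≡ 273 (mod 323)
193^144 ≡ 1 (mod 323) ✓
Hence ord(193) = 144.

144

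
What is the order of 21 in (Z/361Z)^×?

342

By Lagrange's theorem, ord_361(21) divides φ(361) = φ(19^2) = 19·(19−1) = 342 = 2 · 3^2 · 19.
Divisors of 342: 1, 2, 3, 6, 9, 18, 19, 38, 57, 114, 171, 342.
Check 21^d mod 361 for each divisor in increasing order:
21^1 ≡ 21
21^2 ≡ 80
21^3 ≡ 236
21^6 ≡ 102
21^9 ≡ 246
21^18 ≡ 229
21^19 ≡ 116
21^38 ≡ 99
21^57 ≡ 293
21^114 ≡ 292
21^171 ≡ 360
21^342 ≡ 1
So ord_361(21) = 342.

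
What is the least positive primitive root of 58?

φ(58) = φ(2)·φ(29) = 1·28 = 28 = 2^2 · 7.
Test candidates g = 2, 3, … against the prime factors q ∈ {2, 7} of φ(58): g is a generator iff g^(28/q) ≢ 1 for every such q.
g = 2: gcd(2, 58) = 2 > 1, not a unit — skip.
g = 3: 3^14 ≡ 57; 3^4 ≡ 23 — none is 1, so 3 is a primitive root.
Hence the least primitive root of 58 is 3.

3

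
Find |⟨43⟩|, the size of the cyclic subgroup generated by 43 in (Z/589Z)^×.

90

Since 43 ∈ (Z/589Z)^×, its order divides φ(589) = φ(19·31) = (19−1)·(31−1) = 18·30 = 540 = 2^2 · 3^3 · 5.
Divisors of 540: 1, 2, 3, 4, 5, 6, 9, 10, 12, 15, 18, 20, 27, 30, 36, 45, 54, 60, 90, 108, 135, 180, 270, 540.
Compute 43^d (mod 589) for the divisors d until we hit 1:
43^1 ≡ 43 (mod 589)
43^2 ≡ 82 (mod 589)
43^3 ≡ 581 (mod 589)
43^4 ≡ 245 (mod 589)
43^5 ≡ 522 (mod 589)
43^6 ≡ 64 (mod 589)
43^9 ≡ 77 (mod 589)
43^10 ≡ 366 (mod 589)
43^12 ≡ 562 (mod 589)
43^15 ≡ 216 (mod 589)
43^18 ≡ 39 (mod 589)
43^20 ≡ 253 (mod 589)
43^27 ≡ 58 (mod 589)
43^30 ≡ 125 (mod 589)
43^36 ≡ 343 (mod 589)
43^45 ≡ 495 (mod 589)
43^54 ≡ 419 (mod 589)
43^60 ≡ 311 (mod 589)
43^90 ≡ 1 (mod 589) ✓
Hence ord(43) = 90.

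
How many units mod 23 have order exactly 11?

φ(23) = 23 − 1 = 22 = 2 · 11.
Since (Z/23Z)^× is cyclic of order 22, the number of elements of order d is φ(d) when d | 22 and 0 otherwise.
11 | 22, and φ(11) = 11 − 1 = 10.

10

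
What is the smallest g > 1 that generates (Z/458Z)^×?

φ(458) = φ(2)·φ(229) = 1·228 = 228 = 2^2 · 3 · 19.
g is a primitive root iff g^(228/q) ≢ 1 (mod 458) for each prime q ∈ {2, 3, 19}.
g = 2: gcd(2, 458) = 2 > 1, not a unit — skip.
g = 3: 3^114 ≡ 1 — hits 1, so not a primitive root.
g = 4: gcd(4, 458) = 2 > 1, not a unit — skip.
g = 5: 5^114 ≡ 1 — hits 1, so not a primitive root.
g = 6: gcd(6, 458) = 2 > 1, not a unit — skip.
g = 7: 7^114 ≡ 457; 7^76 ≡ 323; 7^12 ≡ 43 — none is 1, so 7 is a primitive root.
Hence the least primitive root of 458 is 7.

7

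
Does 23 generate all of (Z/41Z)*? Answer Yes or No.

No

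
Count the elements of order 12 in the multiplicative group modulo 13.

φ(13) = 13 − 1 = 12 = 2^2 · 3.
In a cyclic group of order 12, there are φ(d) elements of order d for each divisor d of 12, and zero for non-divisors.
12 = 2^2 · 3 divides 12, and φ(12) = 4.

4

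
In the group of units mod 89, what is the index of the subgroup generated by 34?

22

ord(34) | φ(89) = 89 − 1 = 88 = 2^3 · 11.
Divisors of 88: 1, 2, 4, 8, 11, 22, 44, 88.
Check 34^d mod 89 for each divisor in increasing order:
34^1 ≡ 34
34^2 ≡ 88
34^4 ≡ 1
The order of 34 is 4, so the subgroup it generates has 4 elements.
Index = |(Z/89Z)^×| / |⟨34⟩| = 88 / 4 = 22.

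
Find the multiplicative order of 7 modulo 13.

The order of 7 must divide φ(13) = 13 − 1 = 12 = 2^2 · 3.
Divisors of 12: 1, 2, 3, 4, 6, 12.
Test each divisor d:
7^1 ≡ 7
7^2 ≡ 10
7^3 ≡ 5
7^4 ≡ 9
7^6 ≡ 12
7^12 ≡ 1
The smallest such exponent is 12, so the order of 7 is 12.

12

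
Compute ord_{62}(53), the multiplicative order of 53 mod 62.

30

The order of 53 must divide φ(62) = φ(2)·φ(31) = 1·30 = 30 = 2 · 3 · 5.
Divisors of 30: 1, 2, 3, 5, 6, 10, 15, 30.
Test each divisor d:
53^1 ≡ 53
53^2 ≡ 19
53^3 ≡ 15
53^5 ≡ 37
53^6 ≡ 39
53^10 ≡ 5
53^15 ≡ 61
53^30 ≡ 1
Therefore the multiplicative order of 53 modulo 62 is 30.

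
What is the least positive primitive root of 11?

2

φ(11) = 11 − 1 = 10 = 2 · 5.
Test candidates g = 2, 3, … against the prime factors q ∈ {2, 5} of φ(11): g is a generator iff g^(10/q) ≢ 1 for every such q.
g = 2: 2^5 ≡ 10; 2^2 ≡ 4 — none is 1, so 2 is a primitive root.
Hence the least primitive root of 11 is 2.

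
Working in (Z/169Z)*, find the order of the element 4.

78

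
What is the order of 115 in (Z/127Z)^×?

By Lagrange's theorem, ord_127(115) divides φ(127) = 127 − 1 = 126 = 2 · 3^2 · 7.
Divisors of 126: 1, 2, 3, 6, 7, 9, 14, 18, 21, 42, 63, 126.
Evaluate successive powers at the divisors of 126:
115^1 ≡ 115 (mod 127)
115^2 ≡ 17 (mod 127)
115^3 ≡ 50 (mod 127)
115^6 ≡ 87 (mod 127)
115^7 ≡ 99 (mod 127)
115^9 ≡ 32 (mod 127)
115^14 ≡ 22 (mod 127)
115^18 ≡ 8 (mod 127)
115^21 ≡ 19 (mod 127)
115^42 ≡ 107 (mod 127)
115^63 ≡ 1 (mod 127) ✓
Therefore the multiplicative order of 115 modulo 127 is 63.

63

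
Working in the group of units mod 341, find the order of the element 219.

10

Since 219 ∈ (Z/341Z)^×, its order divides φ(341) = φ(11·31) = (11−1)·(31−1) = 10·30 = 300 = 2^2 · 3 · 5^2.
Divisors of 300: 1, 2, 3, 4, 5, 6, 10, 12, 15, 20, 25, 30, 50, 60, 75, 100, 150, 300.
Check 219^d mod 341 for each divisor in increasing order:
219^1 ≡ 219 (mod 341)
219^2 ≡ 221 (mod 341)
219^3 ≡ 318 (mod 341)
219^4 ≡ 78 (mod 341)
219^5 ≡ 32 (mod 341)
219^6 ≡ 188 (mod 341)
219^10 ≡ 1 (mod 341) ✓
Therefore the multiplicative order of 219 modulo 341 is 10.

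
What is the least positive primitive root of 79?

3

φ(79) = 79 − 1 = 78 = 2 · 3 · 13.
g is a primitive root iff g^(78/q) ≢ 1 (mod 79) for each prime q ∈ {2, 3, 13}.
g = 2: 2^39 ≡ 1 — hits 1, so not a primitive root.
g = 3: 3^39 ≡ 78; 3^26 ≡ 23; 3^6 ≡ 18 — none is 1, so 3 is a primitive root.
So 3 is the smallest generator of (Z/79Z)^×.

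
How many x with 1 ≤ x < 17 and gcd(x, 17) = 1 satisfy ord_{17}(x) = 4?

2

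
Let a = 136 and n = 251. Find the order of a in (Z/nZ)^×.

The order of 136 must divide φ(251) = 251 − 1 = 250 = 2 · 5^3.
Divisors of 250: 1, 2, 5, 10, 25, 50, 125, 250.
Evaluate successive powers at the divisors of 250:
136^1 ≡ 136 (mod 251)
136^2 ≡ 173 (mod 251)
136^5 ≡ 128 (mod 251)
136^10 ≡ 69 (mod 251)
136^25 ≡ 231 (mod 251)
136^50 ≡ 149 (mod 251)
136^125 ≡ 250 (mod 251)
136^250 ≡ 1 (mod 251) ✓
Therefore the multiplicative order of 136 modulo 251 is 250.

250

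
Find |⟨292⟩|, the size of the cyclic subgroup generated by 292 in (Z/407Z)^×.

90

The order of 292 must divide φ(407) = φ(11·37) = (11−1)·(37−1) = 10·36 = 360 = 2^3 · 3^2 · 5.
Divisors of 360: 1, 2, 3, 4, 5, 6, 8, 9, 10, 12, 15, 18, 20, 24, 30, 36, 40, 45, 60, 72, 90, 120, 180, 360.
Compute 292^d (mod 407) for the divisors d until we hit 1:
292^1 ≡ 292 (mod 407)
292^2 ≡ 201 (mod 407)
292^3 ≡ 84 (mod 407)
292^4 ≡ 108 (mod 407)
292^5 ≡ 197 (mod 407)
292^6 ≡ 137 (mod 407)
292^8 ≡ 268 (mod 407)
292^9 ≡ 112 (mod 407)
292^10 ≡ 144 (mod 407)
292^12 ≡ 47 (mod 407)
292^15 ≡ 285 (mod 407)
292^18 ≡ 334 (mod 407)
292^20 ≡ 386 (mod 407)
292^24 ≡ 174 (mod 407)
292^30 ≡ 232 (mod 407)
292^36 ≡ 38 (mod 407)
292^40 ≡ 34 (mod 407)
292^45 ≡ 186 (mod 407)
292^60 ≡ 100 (mod 407)
292^72 ≡ 223 (mod 407)
292^90 ≡ 1 (mod 407) ✓
The smallest such exponent is 90, so the order of 292 is 90.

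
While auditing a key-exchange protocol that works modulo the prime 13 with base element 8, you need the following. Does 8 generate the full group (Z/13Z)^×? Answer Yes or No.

No

φ(13) = 13 − 1 = 12 = 2^2 · 3.
8 is a primitive root mod 13 iff 8^(φ(13)/q) ≢ 1 for every prime q | φ(13), i.e. q ∈ {2, 3}.
8^6 ≡ 12 (mod 13)  [q = 2: ≢ 1 ✓]
8^4 ≡ 1 (mod 13)  [q = 3: ≡ 1 ✗]
The check at q = 3 fails, so 8 generates a proper subgroup.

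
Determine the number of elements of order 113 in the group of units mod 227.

112

φ(227) = 227 − 1 = 226 = 2 · 113.
In a cyclic group of order 226, there are φ(d) elements of order d for each divisor d of 226, and zero for non-divisors.
113 | 226, and φ(113) = 113 − 1 = 112.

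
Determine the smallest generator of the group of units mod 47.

5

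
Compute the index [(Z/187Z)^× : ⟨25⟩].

4

By Lagrange's theorem, ord_187(25) divides φ(187) = φ(11·17) = (11−1)·(17−1) = 10·16 = 160 = 2^5 · 5.
Divisors of 160: 1, 2, 4, 5, 8, 10, 16, 20, 32, 40, 80, 160.
Test each divisor d:
25^1 ≡ 25 (mod 187)
25^2 ≡ 64 (mod 187)
25^4 ≡ 169 (mod 187)
25^5 ≡ 111 (mod 187)
25^8 ≡ 137 (mod 187)
25^10 ≡ 166 (mod 187)
25^16 ≡ 69 (mod 187)
25^20 ≡ 67 (mod 187)
25^32 ≡ 86 (mod 187)
25^40 ≡ 1 (mod 187) ✓
Thus |⟨25⟩| = ord(25) = 40.
The index is φ(187) / ord(25) = 160 / 40 = 4.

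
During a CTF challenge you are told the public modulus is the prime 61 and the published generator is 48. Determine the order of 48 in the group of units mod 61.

6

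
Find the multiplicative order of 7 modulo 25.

4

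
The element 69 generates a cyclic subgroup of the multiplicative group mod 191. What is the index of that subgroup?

The order of 69 must divide φ(191) = 191 − 1 = 190 = 2 · 5 · 19.
Divisors of 190: 1, 2, 5, 10, 19, 38, 95, 190.
Check 69^d mod 191 for each divisor in increasing order:
69^1 ≡ 69 (mod 191)
69^2 ≡ 177 (mod 191)
69^5 ≡ 154 (mod 191)
69^10 ≡ 32 (mod 191)
69^19 ≡ 1 (mod 191) ✓
So ord_191(69) = 19, hence |⟨69⟩| = 19.
Index = |(Z/191Z)^×| / |⟨69⟩| = 190 / 19 = 10.

10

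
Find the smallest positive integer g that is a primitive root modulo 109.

6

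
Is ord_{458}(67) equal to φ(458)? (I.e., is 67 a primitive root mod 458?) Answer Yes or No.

φ(458) = φ(2)·φ(229) = 1·228 = 228 = 2^2 · 3 · 19.
67 is a primitive root mod 458 iff 67^(φ(458)/q) ≢ 1 for every prime q | φ(458), i.e. q ∈ {2, 3, 19}.
67^114 ≡ 457 (mod 458)  [q = 2: ≢ 1 ✓]
67^76 ≡ 363 (mod 458)  [q = 3: ≢ 1 ✓]
67^12 ≡ 273 (mod 458)  [q = 19: ≢ 1 ✓]
Every test exponent gives a nontrivial residue, hence 67 generates the full group.

Yes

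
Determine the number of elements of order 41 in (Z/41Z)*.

φ(41) = 41 − 1 = 40 = 2^3 · 5.
In a cyclic group of order 40, there are φ(d) elements of order d for each divisor d of 40, and zero for non-divisors.
Here 40 is not a multiple of 41, so there are no elements of order 41.

0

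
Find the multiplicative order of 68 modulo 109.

12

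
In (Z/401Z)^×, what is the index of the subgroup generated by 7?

The order of 7 must divide φ(401) = 401 − 1 = 400 = 2^4 · 5^2.
Divisors of 400: 1, 2, 4, 5, 8, 10, 16, 20, 25, 40, 50, 80, 100, 200, 400.
Compute 7^d (mod 401) for the divisors d until we hit 1:
7^1 ≡ 7 (mod 401)
7^2 ≡ 49 (mod 401)
7^4 ≡ 396 (mod 401)
7^5 ≡ 366 (mod 401)
7^8 ≡ 25 (mod 401)
7^10 ≡ 22 (mod 401)
7^16 ≡ 224 (mod 401)
7^20 ≡ 83 (mod 401)
7^25 ≡ 303 (mod 401)
7^40 ≡ 72 (mod 401)
7^50 ≡ 381 (mod 401)
7^80 ≡ 372 (mod 401)
7^100 ≡ 400 (mod 401)
7^200 ≡ 1 (mod 401) ✓
Thus |⟨7⟩| = ord(7) = 200.
Index = |(Z/401Z)^×| / |⟨7⟩| = 400 / 200 = 2.

2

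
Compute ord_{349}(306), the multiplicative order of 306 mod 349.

348

The order of 306 must divide φ(349) = 349 − 1 = 348 = 2^2 · 3 · 29.
Divisors of 348: 1, 2, 3, 4, 6, 12, 29, 58, 87, 116, 174, 348.
Check 306^d mod 349 for each divisor in increasing order:
306^1 ≡ 306
306^2 ≡ 104
306^3 ≡ 65
306^4 ≡ 346
306^6 ≡ 37
306^12 ≡ 322
306^29 ≡ 160
306^58 ≡ 123
306^87 ≡ 136
306^116 ≡ 122
306^174 ≡ 348
306^348 ≡ 1
So ord_349(306) = 348.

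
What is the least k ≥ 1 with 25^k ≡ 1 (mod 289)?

136

ord(25) | φ(289) = φ(17^2) = 17·(17−1) = 272 = 2^4 · 17.
Divisors of 272: 1, 2, 4, 8, 16, 17, 34, 68, 136, 272.
Compute 25^d (mod 289) for the divisors d until we hit 1:
25^1 ≡ 25 (mod 289)
25^2 ≡ 47 (mod 289)
25^4 ≡ 186 (mod 289)
25^8 ≡ 205 (mod 289)
25^16 ≡ 120 (mod 289)
25^17 ≡ 110 (mod 289)
25^34 ≡ 251 (mod 289)
25^68 ≡ 288 (mod 289)
25^136 ≡ 1 (mod 289) ✓
So ord_289(25) = 136.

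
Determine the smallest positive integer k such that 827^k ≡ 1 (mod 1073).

252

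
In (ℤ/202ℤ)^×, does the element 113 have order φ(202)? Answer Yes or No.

φ(202) = φ(2)·φ(101) = 1·100 = 100 = 2^2 · 5^2.
It suffices to check that the order of 113 is not a proper divisor of 100: compute 113^(100/q) for q ∈ {2, 5}.
113^50 ≡ 201 (mod 202)  [q = 2: ≢ 1 ✓]
113^20 ≡ 95 (mod 202)  [q = 5: ≢ 1 ✓]
Every test exponent gives a nontrivial residue, hence 113 generates the full group.

Yes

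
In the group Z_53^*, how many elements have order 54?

φ(53) = 53 − 1 = 52 = 2^2 · 13.
(Z/53Z)^× is cyclic (|G| = 52); a cyclic group of order m has exactly φ(d) elements of each order d | m, and none otherwise.
Here 52 is not a multiple of 54, so there are no elements of order 54.

0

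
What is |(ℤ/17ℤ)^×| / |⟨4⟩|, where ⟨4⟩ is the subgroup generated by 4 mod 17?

4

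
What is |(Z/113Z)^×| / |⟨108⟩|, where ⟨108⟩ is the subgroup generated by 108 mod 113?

Since 108 ∈ (Z/113Z)^×, its order divides φ(113) = 113 − 1 = 112 = 2^4 · 7.
Divisors of 112: 1, 2, 4, 7, 8, 14, 16, 28, 56, 112.
Check 108^d mod 113 for each divisor in increasing order:
108^1 ≡ 108 (mod 113)
108^2 ≡ 25 (mod 113)
108^4 ≡ 60 (mod 113)
108^7 ≡ 71 (mod 113)
108^8 ≡ 97 (mod 113)
108^14 ≡ 69 (mod 113)
108^16 ≡ 30 (mod 113)
108^28 ≡ 15 (mod 113)
108^56 ≡ 112 (mod 113)
108^112 ≡ 1 (mod 113) ✓
The order of 108 is 112, so the subgroup it generates has 112 elements.
The index is φ(113) / ord(108) = 112 / 112 = 1.

1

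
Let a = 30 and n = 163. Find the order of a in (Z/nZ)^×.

Since 30 ∈ (Z/163Z)^×, its order divides φ(163) = 163 − 1 = 162 = 2 · 3^4.
Divisors of 162: 1, 2, 3, 6, 9, 18, 27, 54, 81, 162.
Evaluate successive powers at the divisors of 162:
30^1 ≡ 30 (mod 163)
30^2 ≡ 85 (mod 163)
30^3 ≡ 105 (mod 163)
30^6 ≡ 104 (mod 163)
30^9 ≡ 162 (mod 163)
30^18 ≡ 1 (mod 163) ✓
The smallest such exponent is 18, so the order of 30 is 18.

18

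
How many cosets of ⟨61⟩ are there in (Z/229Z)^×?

12

Since 61 ∈ (Z/229Z)^×, its order divides φ(229) = 229 − 1 = 228 = 2^2 · 3 · 19.
Divisors of 228: 1, 2, 3, 4, 6, 12, 19, 38, 57, 76, 114, 228.
Compute 61^d (mod 229) for the divisors d until we hit 1:
61^1 ≡ 61 (mod 229)
61^2 ≡ 57 (mod 229)
61^3 ≡ 42 (mod 229)
61^4 ≡ 43 (mod 229)
61^6 ≡ 161 (mod 229)
61^12 ≡ 44 (mod 229)
61^19 ≡ 1 (mod 229) ✓
The order of 61 is 19, so the subgroup it generates has 19 elements.
[(Z/229Z)^× : ⟨61⟩] = 228/19 = 12.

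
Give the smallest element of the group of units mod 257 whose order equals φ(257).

φ(257) = 257 − 1 = 256 = 2^8.
Test candidates g = 2, 3, … against the prime factors q ∈ {2} of φ(257): g is a generator iff g^(256/q) ≢ 1 for every such q.
g = 2: 2^128 ≡ 1 — hits 1, so not a primitive root.
g = 3: 3^128 ≡ 256 — none is 1, so 3 is a primitive root.
Hence the least primitive root of 257 is 3.

3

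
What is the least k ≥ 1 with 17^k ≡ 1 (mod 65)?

The order of 17 must divide φ(65) = φ(5·13) = (5−1)·(13−1) = 4·12 = 48 = 2^4 · 3.
Divisors of 48: 1, 2, 3, 4, 6, 8, 12, 16, 24, 48.
Check 17^d mod 65 for each divisor in increasing order:
17^1 ≡ 17 (mod 65)
17^2 ≡ 29 (mod 65)
17^3 ≡ 38 (mod 65)
17^4 ≡ 61 (mod 65)
17^6 ≡ 14 (mod 65)
17^8 ≡ 16 (mod 65)
17^12 ≡ 1 (mod 65) ✓
Therefore the multiplicative order of 17 modulo 65 is 12.

12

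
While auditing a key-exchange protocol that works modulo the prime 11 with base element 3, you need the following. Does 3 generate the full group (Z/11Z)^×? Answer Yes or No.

No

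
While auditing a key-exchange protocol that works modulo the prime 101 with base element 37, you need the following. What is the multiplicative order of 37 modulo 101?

25

The order of 37 must divide φ(101) = 101 − 1 = 100 = 2^2 · 5^2.
Divisors of 100: 1, 2, 4, 5, 10, 20, 25, 50, 100.
Test each divisor d:
37^1 ≡ 37 (mod 101)
37^2 ≡ 56 (mod 101)
37^4 ≡ 5 (mod 101)
37^5 ≡ 84 (mod 101)
37^10 ≡ 87 (mod 101)
37^20 ≡ 95 (mod 101)
37^25 ≡ 1 (mod 101) ✓
The smallest such exponent is 25, so the order of 37 is 25.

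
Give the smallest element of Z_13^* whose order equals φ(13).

2

φ(13) = 13 − 1 = 12 = 2^2 · 3.
g is a primitive root iff g^(12/q) ≢ 1 (mod 13) for each prime q ∈ {2, 3}.
g = 2: 2^6 ≡ 12; 2^4 ≡ 3 — none is 1, so 2 is a primitive root.
The smallest primitive root modulo 13 is 2.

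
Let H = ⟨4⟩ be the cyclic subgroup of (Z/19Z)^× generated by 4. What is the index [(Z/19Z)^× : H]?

2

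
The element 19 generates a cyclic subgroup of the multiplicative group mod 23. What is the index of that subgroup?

By Lagrange's theorem, ord_23(19) divides φ(23) = 23 − 1 = 22 = 2 · 11.
Divisors of 22: 1, 2, 11, 22.
Compute 19^d (mod 23) for the divisors d until we hit 1:
19^1 ≡ 19
19^2 ≡ 16
19^11 ≡ 22
19^22 ≡ 1
The order of 19 is 22, so the subgroup it generates has 22 elements.
[(Z/23Z)^× : ⟨19⟩] = 22/22 = 1.

1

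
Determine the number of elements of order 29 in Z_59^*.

28

φ(59) = 59 − 1 = 58 = 2 · 29.
(Z/59Z)^× is cyclic (|G| = 58); a cyclic group of order m has exactly φ(d) elements of each order d | m, and none otherwise.
29 | 58, and φ(29) = 29 − 1 = 28.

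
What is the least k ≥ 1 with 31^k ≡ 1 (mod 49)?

ord(31) | φ(49) = φ(7^2) = 7·(7−1) = 42 = 2 · 3 · 7.
Divisors of 42: 1, 2, 3, 6, 7, 14, 21, 42.
Evaluate successive powers at the divisors of 42:
31^1 ≡ 31 (mod 49)
31^2 ≡ 30 (mod 49)
31^3 ≡ 48 (mod 49)
31^6 ≡ 1 (mod 49) ✓
So ord_49(31) = 6.

6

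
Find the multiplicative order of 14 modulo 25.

Since 14 ∈ (Z/25Z)^×, its order divides φ(25) = φ(5^2) = 5·(5−1) = 20 = 2^2 · 5.
Divisors of 20: 1, 2, 4, 5, 10, 20.
Compute 14^d (mod 25) for the divisors d until we hit 1:
14^1 ≡ 14 (mod 25)
14^2 ≡ 21 (mod 25)
14^4 ≡ 16 (mod 25)
14^5 ≡ 24 (mod 25)
14^10 ≡ 1 (mod 25) ✓
So ord_25(14) = 10.

10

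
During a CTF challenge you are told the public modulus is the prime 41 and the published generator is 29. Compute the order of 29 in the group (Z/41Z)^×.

40

ord(29) | φ(41) = 41 − 1 = 40 = 2^3 · 5.
Divisors of 40: 1, 2, 4, 5, 8, 10, 20, 40.
Check 29^d mod 41 for each divisor in increasing order:
29^1 ≡ 29 (mod 41)
29^2 ≡ 21 (mod 41)
29^4 ≡ 31 (mod 41)
29^5 ≡ 38 (mod 41)
29^8 ≡ 18 (mod 41)
29^10 ≡ 9 (mod 41)
29^20 ≡ 40 (mod 41)
29^40 ≡ 1 (mod 41) ✓
The smallest such exponent is 40, so the order of 29 is 40.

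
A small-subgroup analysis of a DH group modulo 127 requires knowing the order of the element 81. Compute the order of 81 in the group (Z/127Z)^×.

The order of 81 must divide φ(127) = 127 − 1 = 126 = 2 · 3^2 · 7.
Divisors of 126: 1, 2, 3, 6, 7, 9, 14, 18, 21, 42, 63, 126.
Evaluate successive powers at the divisors of 126:
81^1 ≡ 81 (mod 127)
81^2 ≡ 84 (mod 127)
81^3 ≡ 73 (mod 127)
81^6 ≡ 122 (mod 127)
81^7 ≡ 103 (mod 127)
81^9 ≡ 16 (mod 127)
81^14 ≡ 68 (mod 127)
81^18 ≡ 2 (mod 127)
81^21 ≡ 19 (mod 127)
81^42 ≡ 107 (mod 127)
81^63 ≡ 1 (mod 127) ✓
Hence ord(81) = 63.

63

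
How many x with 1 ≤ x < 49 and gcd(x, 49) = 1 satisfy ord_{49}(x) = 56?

0

φ(49) = φ(7^2) = 7·(7−1) = 42 = 2 · 3 · 7.
In a cyclic group of order 42, there are φ(d) elements of order d for each divisor d of 42, and zero for non-divisors.
56 does not divide 42, so no element of (Z/49Z)^× has order 56.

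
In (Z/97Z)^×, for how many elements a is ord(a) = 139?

φ(97) = 97 − 1 = 96 = 2^5 · 3.
In a cyclic group of order 96, there are φ(d) elements of order d for each divisor d of 96, and zero for non-divisors.
Here 96 is not a multiple of 139, so there are no elements of order 139.

0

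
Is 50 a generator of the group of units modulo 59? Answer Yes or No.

Yes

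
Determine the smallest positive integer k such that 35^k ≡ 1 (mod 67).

33

Since 35 ∈ (Z/67Z)^×, its order divides φ(67) = 67 − 1 = 66 = 2 · 3 · 11.
Divisors of 66: 1, 2, 3, 6, 11, 22, 33, 66.
Check 35^d mod 67 for each divisor in increasing order:
35^1 ≡ 35 (mod 67)
35^2 ≡ 19 (mod 67)
35^3 ≡ 62 (mod 67)
35^6 ≡ 25 (mod 67)
35^11 ≡ 37 (mod 67)
35^22 ≡ 29 (mod 67)
35^33 ≡ 1 (mod 67) ✓
Hence ord(35) = 33.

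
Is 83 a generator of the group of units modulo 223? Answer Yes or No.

No

φ(223) = 223 − 1 = 222 = 2 · 3 · 37.
Test 83^(222/q) mod 223 for each prime factor q of 222:
83^111 ≡ 1 (mod 223)  [q = 2: ≡ 1 ✗]
83^74 ≡ 39 (mod 223)  [q = 3: ≢ 1 ✓]
83^6 ≡ 2 (mod 223)  [q = 37: ≢ 1 ✓]
The check at q = 2 fails, so 83 generates a proper subgroup.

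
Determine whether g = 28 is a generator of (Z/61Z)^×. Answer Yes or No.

No

φ(61) = 61 − 1 = 60 = 2^2 · 3 · 5.
Test 28^(60/q) mod 61 for each prime factor q of 60:
28^30 ≡ 60 (mod 61)  [q = 2: ≢ 1 ✓]
28^20 ≡ 1 (mod 61)  [q = 3: ≡ 1 ✗]
28^12 ≡ 9 (mod 61)  [q = 5: ≢ 1 ✓]
Since 28^20 ≡ 1, the order of 28 divides 20 < 60, so 28 is not a primitive root.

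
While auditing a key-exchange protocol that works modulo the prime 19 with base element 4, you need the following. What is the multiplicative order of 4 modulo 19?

9

The order of 4 must divide φ(19) = 19 − 1 = 18 = 2 · 3^2.
Divisors of 18: 1, 2, 3, 6, 9, 18.
Test each divisor d:
4^1 ≡ 4
4^2 ≡ 16
4^3 ≡ 7
4^6 ≡ 11
4^9 ≡ 1
The smallest such exponent is 9, so the order of 4 is 9.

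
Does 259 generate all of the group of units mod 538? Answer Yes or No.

Yes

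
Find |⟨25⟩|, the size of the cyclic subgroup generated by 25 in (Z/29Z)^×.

7

ord(25) | φ(29) = 29 − 1 = 28 = 2^2 · 7.
Divisors of 28: 1, 2, 4, 7, 14, 28.
Evaluate successive powers at the divisors of 28:
25^1 ≡ 25 (mod 29)
25^2 ≡ 16 (mod 29)
25^4 ≡ 24 (mod 29)
25^7 ≡ 1 (mod 29) ✓
Hence ord(25) = 7.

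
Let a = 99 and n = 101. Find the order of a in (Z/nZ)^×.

100

Since 99 ∈ (Z/101Z)^×, its order divides φ(101) = 101 − 1 = 100 = 2^2 · 5^2.
Divisors of 100: 1, 2, 4, 5, 10, 20, 25, 50, 100.
Test each divisor d:
99^1 ≡ 99 (mod 101)
99^2 ≡ 4 (mod 101)
99^4 ≡ 16 (mod 101)
99^5 ≡ 69 (mod 101)
99^10 ≡ 14 (mod 101)
99^20 ≡ 95 (mod 101)
99^25 ≡ 91 (mod 101)
99^50 ≡ 100 (mod 101)
99^100 ≡ 1 (mod 101) ✓
The smallest such exponent is 100, so the order of 99 is 100.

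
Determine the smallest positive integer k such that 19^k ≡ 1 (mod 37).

By Lagrange's theorem, ord_37(19) divides φ(37) = 37 − 1 = 36 = 2^2 · 3^2.
Divisors of 36: 1, 2, 3, 4, 6, 9, 12, 18, 36.
Check 19^d mod 37 for each divisor in increasing order:
19^1 ≡ 19
19^2 ≡ 28
19^3 ≡ 14
19^4 ≡ 7
19^6 ≡ 11
19^9 ≡ 6
19^12 ≡ 10
19^18 ≡ 36
19^36 ≡ 1
Therefore the multiplicative order of 19 modulo 37 is 36.

36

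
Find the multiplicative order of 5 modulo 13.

4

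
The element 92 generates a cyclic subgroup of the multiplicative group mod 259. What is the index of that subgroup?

The order of 92 must divide φ(259) = φ(7·37) = (7−1)·(37−1) = 6·36 = 216 = 2^3 · 3^3.
Divisors of 216: 1, 2, 3, 4, 6, 8, 9, 12, 18, 24, 27, 36, 54, 72, 108, 216.
Test each divisor d:
92^1 ≡ 92
92^2 ≡ 176
92^3 ≡ 134
92^4 ≡ 155
92^6 ≡ 85
92^8 ≡ 197
92^9 ≡ 253
92^12 ≡ 232
92^18 ≡ 36
92^24 ≡ 211
92^27 ≡ 43
92^36 ≡ 1
So ord_259(92) = 36, hence |⟨92⟩| = 36.
The index is φ(259) / ord(92) = 216 / 36 = 6.

6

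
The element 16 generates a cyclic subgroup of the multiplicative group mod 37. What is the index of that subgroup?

4

The order of 16 must divide φ(37) = 37 − 1 = 36 = 2^2 · 3^2.
Divisors of 36: 1, 2, 3, 4, 6, 9, 12, 18, 36.
Compute 16^d (mod 37) for the divisors d until we hit 1:
16^1 ≡ 16 (mod 37)
16^2 ≡ 34 (mod 37)
16^3 ≡ 26 (mod 37)
16^4 ≡ 9 (mod 37)
16^6 ≡ 10 (mod 37)
16^9 ≡ 1 (mod 37) ✓
Thus |⟨16⟩| = ord(16) = 9.
[(Z/37Z)^× : ⟨16⟩] = 36/9 = 4.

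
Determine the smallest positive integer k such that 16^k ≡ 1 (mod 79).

Since 16 ∈ (Z/79Z)^×, its order divides φ(79) = 79 − 1 = 78 = 2 · 3 · 13.
Divisors of 78: 1, 2, 3, 6, 13, 26, 39, 78.
Test each divisor d:
16^1 ≡ 16 (mod 79)
16^2 ≡ 19 (mod 79)
16^3 ≡ 67 (mod 79)
16^6 ≡ 65 (mod 79)
16^13 ≡ 55 (mod 79)
16^26 ≡ 23 (mod 79)
16^39 ≡ 1 (mod 79) ✓
The smallest such exponent is 39, so the order of 16 is 39.

39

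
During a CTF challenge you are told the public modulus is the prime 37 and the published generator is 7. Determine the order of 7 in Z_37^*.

Since 7 ∈ (Z/37Z)^×, its order divides φ(37) = 37 − 1 = 36 = 2^2 · 3^2.
Divisors of 36: 1, 2, 3, 4, 6, 9, 12, 18, 36.
Test each divisor d:
7^1 ≡ 7 (mod 37)
7^2 ≡ 12 (mod 37)
7^3 ≡ 10 (mod 37)
7^4 ≡ 33 (mod 37)
7^6 ≡ 26 (mod 37)
7^9 ≡ 1 (mod 37) ✓
Therefore the multiplicative order of 7 modulo 37 is 9.

9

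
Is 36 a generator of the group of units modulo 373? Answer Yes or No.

No

φ(373) = 373 − 1 = 372 = 2^2 · 3 · 31.
It suffices to check that the order of 36 is not a proper divisor of 372: compute 36^(372/q) for q ∈ {2, 3, 31}.
36^186 ≡ 1 (mod 373)  [q = 2: ≡ 1 ✗]
36^124 ≡ 284 (mod 373)  [q = 3: ≢ 1 ✓]
36^12 ≡ 346 (mod 373)  [q = 31: ≢ 1 ✓]
36^186 ≡ 1 shows ord(36) | 186, strictly less than φ(373); not a primitive root.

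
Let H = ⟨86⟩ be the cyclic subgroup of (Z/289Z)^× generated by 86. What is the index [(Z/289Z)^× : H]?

By Lagrange's theorem, ord_289(86) divides φ(289) = φ(17^2) = 17·(17−1) = 272 = 2^4 · 17.
Divisors of 272: 1, 2, 4, 8, 16, 17, 34, 68, 136, 272.
Test each divisor d:
86^1 ≡ 86 (mod 289)
86^2 ≡ 171 (mod 289)
86^4 ≡ 52 (mod 289)
86^8 ≡ 103 (mod 289)
86^16 ≡ 205 (mod 289)
86^17 ≡ 1 (mod 289) ✓
So ord_289(86) = 17, hence |⟨86⟩| = 17.
[(Z/289Z)^× : ⟨86⟩] = 272/17 = 16.

16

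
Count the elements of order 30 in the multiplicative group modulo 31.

φ(31) = 31 − 1 = 30 = 2 · 3 · 5.
(Z/31Z)^× is cyclic (|G| = 30); a cyclic group of order m has exactly φ(d) elements of each order d | m, and none otherwise.
30 = 2 · 3 · 5 divides 30, and φ(30) = 8.

8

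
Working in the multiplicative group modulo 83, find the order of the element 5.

The order of 5 must divide φ(83) = 83 − 1 = 82 = 2 · 41.
Divisors of 82: 1, 2, 41, 82.
Test each divisor d:
5^1 ≡ 5
5^2 ≡ 25
5^41 ≡ 82
5^82 ≡ 1
The smallest such exponent is 82, so the order of 5 is 82.

82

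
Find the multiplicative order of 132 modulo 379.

189

Since 132 ∈ (Z/379Z)^×, its order divides φ(379) = 379 − 1 = 378 = 2 · 3^3 · 7.
Divisors of 378: 1, 2, 3, 6, 7, 9, 14, 18, 21, 27, 42, 54, 63, 126, 189, 378.
Compute 132^d (mod 379) for the divisors d until we hit 1:
132^1 ≡ 132
132^2 ≡ 369
132^3 ≡ 196
132^6 ≡ 137
132^7 ≡ 271
132^9 ≡ 322
132^14 ≡ 294
132^18 ≡ 217
132^21 ≡ 84
132^27 ≡ 138
132^42 ≡ 234
132^54 ≡ 94
132^63 ≡ 327
132^126 ≡ 51
132^189 ≡ 1
Hence ord(132) = 189.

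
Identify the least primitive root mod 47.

5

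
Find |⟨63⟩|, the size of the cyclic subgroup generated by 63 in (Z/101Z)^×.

100

By Lagrange's theorem, ord_101(63) divides φ(101) = 101 − 1 = 100 = 2^2 · 5^2.
Divisors of 100: 1, 2, 4, 5, 10, 20, 25, 50, 100.
Test each divisor d:
63^1 ≡ 63 (mod 101)
63^2 ≡ 30 (mod 101)
63^4 ≡ 92 (mod 101)
63^5 ≡ 39 (mod 101)
63^10 ≡ 6 (mod 101)
63^20 ≡ 36 (mod 101)
63^25 ≡ 91 (mod 101)
63^50 ≡ 100 (mod 101)
63^100 ≡ 1 (mod 101) ✓
Therefore the multiplicative order of 63 modulo 101 is 100.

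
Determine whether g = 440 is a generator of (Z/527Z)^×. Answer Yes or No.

No

527 = 17 · 31 is a product of two distinct odd primes, so (Z/527Z)^× ≅ (Z/17Z)^× × (Z/31Z)^× is not cyclic.
No primitive root modulo 527 exists; in particular 440 is not one.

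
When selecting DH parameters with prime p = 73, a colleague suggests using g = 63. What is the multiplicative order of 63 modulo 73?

By Lagrange's theorem, ord_73(63) divides φ(73) = 73 − 1 = 72 = 2^3 · 3^2.
Divisors of 72: 1, 2, 3, 4, 6, 8, 9, 12, 18, 24, 36, 72.
Evaluate successive powers at the divisors of 72:
63^1 ≡ 63
63^2 ≡ 27
63^3 ≡ 22
63^4 ≡ 72
63^6 ≡ 46
63^8 ≡ 1
So ord_73(63) = 8.

8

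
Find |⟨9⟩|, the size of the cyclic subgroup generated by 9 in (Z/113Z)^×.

56

By Lagrange's theorem, ord_113(9) divides φ(113) = 113 − 1 = 112 = 2^4 · 7.
Divisors of 112: 1, 2, 4, 7, 8, 14, 16, 28, 56, 112.
Compute 9^d (mod 113) for the divisors d until we hit 1:
9^1 ≡ 9
9^2 ≡ 81
9^4 ≡ 7
9^7 ≡ 18
9^8 ≡ 49
9^14 ≡ 98
9^16 ≡ 28
9^28 ≡ 112
9^56 ≡ 1
So ord_113(9) = 56.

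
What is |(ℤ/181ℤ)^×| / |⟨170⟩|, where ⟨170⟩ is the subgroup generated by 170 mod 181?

4

The order of 170 must divide φ(181) = 181 − 1 = 180 = 2^2 · 3^2 · 5.
Divisors of 180: 1, 2, 3, 4, 5, 6, 9, 10, 12, 15, 18, 20, 30, 36, 45, 60, 90, 180.
Check 170^d mod 181 for each divisor in increasing order:
170^1 ≡ 170 (mod 181)
170^2 ≡ 121 (mod 181)
170^3 ≡ 117 (mod 181)
170^4 ≡ 161 (mod 181)
170^5 ≡ 39 (mod 181)
170^6 ≡ 114 (mod 181)
170^9 ≡ 125 (mod 181)
170^10 ≡ 73 (mod 181)
170^12 ≡ 145 (mod 181)
170^15 ≡ 132 (mod 181)
170^18 ≡ 59 (mod 181)
170^20 ≡ 80 (mod 181)
170^30 ≡ 48 (mod 181)
170^36 ≡ 42 (mod 181)
170^45 ≡ 1 (mod 181) ✓
The order of 170 is 45, so the subgroup it generates has 45 elements.
The index is φ(181) / ord(170) = 180 / 45 = 4.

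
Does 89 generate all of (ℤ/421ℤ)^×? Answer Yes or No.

No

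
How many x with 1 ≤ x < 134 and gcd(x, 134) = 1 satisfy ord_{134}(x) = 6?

φ(134) = φ(2)·φ(67) = 1·66 = 66 = 2 · 3 · 11.
Since (Z/134Z)^× is cyclic of order 66, the number of elements of order d is φ(d) when d | 66 and 0 otherwise.
6 = 2 · 3 divides 66, and φ(6) = 2.

2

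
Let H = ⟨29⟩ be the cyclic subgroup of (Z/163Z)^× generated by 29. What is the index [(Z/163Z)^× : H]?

1

The order of 29 must divide φ(163) = 163 − 1 = 162 = 2 · 3^4.
Divisors of 162: 1, 2, 3, 6, 9, 18, 27, 54, 81, 162.
Test each divisor d:
29^1 ≡ 29
29^2 ≡ 26
29^3 ≡ 102
29^6 ≡ 135
29^9 ≡ 78
29^18 ≡ 53
29^27 ≡ 59
29^54 ≡ 58
29^81 ≡ 162
29^162 ≡ 1
Thus |⟨29⟩| = ord(29) = 162.
Index = |(Z/163Z)^×| / |⟨29⟩| = 162 / 162 = 1.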